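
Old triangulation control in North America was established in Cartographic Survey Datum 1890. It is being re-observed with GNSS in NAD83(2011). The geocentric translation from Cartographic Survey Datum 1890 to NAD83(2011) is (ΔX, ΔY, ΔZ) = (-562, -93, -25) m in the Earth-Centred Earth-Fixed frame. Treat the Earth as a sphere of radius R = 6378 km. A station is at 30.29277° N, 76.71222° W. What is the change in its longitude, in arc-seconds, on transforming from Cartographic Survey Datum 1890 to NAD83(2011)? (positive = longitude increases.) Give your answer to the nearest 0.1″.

Δλ = -21.3″

sin φ = 0.504419, cos φ = 0.863459, sin λ = -0.973228, cos λ = 0.229842.
East component: ΔE = −sin λ·ΔX + cos λ·ΔY = −(-0.973228)(-562) + (0.229842)(-93) = -568.33 m.
1° of latitude spans πR/180 = 111317 m; at latitude φ, 1° of longitude spans that × cos φ = 96117.8 m, so Δλ = -568.33 / 96117.8 × 3600 = -21.286″.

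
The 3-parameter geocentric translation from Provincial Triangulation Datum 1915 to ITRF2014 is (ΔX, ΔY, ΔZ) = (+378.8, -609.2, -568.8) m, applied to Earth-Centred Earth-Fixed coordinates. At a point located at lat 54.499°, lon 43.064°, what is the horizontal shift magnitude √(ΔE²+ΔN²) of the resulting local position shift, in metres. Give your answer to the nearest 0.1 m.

736.4 m

At φ = 54.499°, λ = 43.064°: sin φ = 0.814105, cos φ = 0.580717, sin λ = 0.682815, cos λ = 0.730591.
ΔE = −sin λ·ΔX + cos λ·ΔY = −(0.682815)·(378.8) + (0.730591)·(-609.2) = -703.73 m.
ΔN = −sin φ cos λ·ΔX − sin φ sin λ·ΔY + cos φ·ΔZ = −(0.814105)(0.730591)(378.8) − (0.814105)(0.682815)(-609.2) + (0.580717)(-568.8) = -216.97 m.
Horizontal magnitude = √(ΔE² + ΔN²) = √((-703.73)² + (-216.97)²) = 736.41 m.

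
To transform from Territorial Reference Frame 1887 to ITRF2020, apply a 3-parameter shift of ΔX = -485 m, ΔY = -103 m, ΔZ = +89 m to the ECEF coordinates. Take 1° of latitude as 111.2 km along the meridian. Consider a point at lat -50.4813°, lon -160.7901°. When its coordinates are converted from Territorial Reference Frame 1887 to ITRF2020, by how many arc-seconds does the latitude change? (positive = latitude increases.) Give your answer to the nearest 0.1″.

sin φ = -0.771417, cos φ = 0.636330, sin λ = -0.329030, cos λ = -0.944320.
North component: ΔN = −sin φ cos λ·ΔX − sin φ sin λ·ΔY + cos φ·ΔZ = −(-0.771417)(-0.944320)(-485) − (-0.771417)(-0.329030)(-103) + (0.636330)(89) = 436.08 m.
1° of latitude spans 111200 m, so Δφ = 436.08 / 111200 × 3600 = 14.118″.

Δφ = 14.1″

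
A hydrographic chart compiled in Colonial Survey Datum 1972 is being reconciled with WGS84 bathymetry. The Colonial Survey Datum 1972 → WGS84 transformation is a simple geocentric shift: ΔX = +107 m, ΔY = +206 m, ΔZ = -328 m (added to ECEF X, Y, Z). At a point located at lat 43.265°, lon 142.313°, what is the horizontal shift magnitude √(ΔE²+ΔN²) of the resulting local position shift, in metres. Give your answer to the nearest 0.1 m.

At φ = 43.265°, λ = 142.313°: sin φ = 0.685374, cos φ = 0.728192, sin λ = 0.611348, cos λ = -0.791362.
ΔE = −sin λ·ΔX + cos λ·ΔY = −(0.611348)·(107) + (-0.791362)·(206) = -228.43 m.
ΔN = −sin φ cos λ·ΔX − sin φ sin λ·ΔY + cos φ·ΔZ = −(0.685374)(-0.791362)(107) − (0.685374)(0.611348)(206) + (0.728192)(-328) = -267.13 m.
Horizontal magnitude = √(ΔE² + ΔN²) = √((-228.43)² + (-267.13)²) = 351.48 m.

351.5 m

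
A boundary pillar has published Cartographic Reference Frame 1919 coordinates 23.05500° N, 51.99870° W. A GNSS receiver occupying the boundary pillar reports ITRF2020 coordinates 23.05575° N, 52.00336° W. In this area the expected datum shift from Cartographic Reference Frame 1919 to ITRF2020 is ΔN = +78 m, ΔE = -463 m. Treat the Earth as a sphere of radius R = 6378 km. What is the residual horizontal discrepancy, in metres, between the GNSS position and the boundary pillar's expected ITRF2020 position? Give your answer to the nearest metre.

Observed coordinate differences: Δφ = +0.00075°, Δλ = -0.00466°.
Converting to metres (1° lat = 111317 m, cos φ = 0.920129): observed ΔN = 83.5 m, observed ΔE = -477.3 m.
Subtracting the expected shift leaves a residual of 83.5 − (78) = 5.5 m north and -477.3 − (-463) = -14.3 m east.
Residual distance = √(5.5² + (-14.3)²) = 15.3 m.

15 m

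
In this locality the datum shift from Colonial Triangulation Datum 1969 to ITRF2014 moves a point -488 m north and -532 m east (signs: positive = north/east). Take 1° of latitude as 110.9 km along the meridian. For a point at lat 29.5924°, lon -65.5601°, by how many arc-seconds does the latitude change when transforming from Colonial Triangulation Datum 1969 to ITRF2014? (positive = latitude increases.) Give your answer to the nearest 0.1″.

Δφ = -15.8″

1° of latitude = 110.9 km, so Δφ = -488.0 / 110900 = -0.0044004° = -15.841″.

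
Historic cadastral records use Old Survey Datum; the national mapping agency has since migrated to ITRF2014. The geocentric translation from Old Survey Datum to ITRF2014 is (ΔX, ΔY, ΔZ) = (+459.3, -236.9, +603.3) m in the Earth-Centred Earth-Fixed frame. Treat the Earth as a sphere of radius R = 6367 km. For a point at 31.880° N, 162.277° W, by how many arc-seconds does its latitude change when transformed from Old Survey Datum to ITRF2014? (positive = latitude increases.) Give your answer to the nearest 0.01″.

sin φ = 0.528142, cos φ = 0.849156, sin λ = -0.304415, cos λ = -0.952539.
North component: ΔN = −sin φ cos λ·ΔX − sin φ sin λ·ΔY + cos φ·ΔZ = −(0.528142)(-0.952539)(459.3) − (0.528142)(-0.304415)(-236.9) + (0.849156)(603.3) = 705.27 m.
1° of latitude spans πR/180 = 111125 m, so Δφ = 705.27 / 111125 × 3600 = 22.848″.

Δφ = 22.85″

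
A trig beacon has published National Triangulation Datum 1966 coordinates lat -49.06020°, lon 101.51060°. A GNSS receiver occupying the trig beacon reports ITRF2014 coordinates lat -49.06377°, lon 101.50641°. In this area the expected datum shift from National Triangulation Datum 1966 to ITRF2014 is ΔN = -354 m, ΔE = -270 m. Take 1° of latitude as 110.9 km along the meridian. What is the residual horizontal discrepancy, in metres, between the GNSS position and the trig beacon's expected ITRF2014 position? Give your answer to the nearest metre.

Observed coordinate differences: Δφ = -0.00357°, Δλ = -0.00419°.
Converting to metres (1° lat = 110900 m, cos φ = 0.655266): observed ΔN = -395.9 m, observed ΔE = -304.5 m.
Subtracting the expected shift leaves a residual of -395.9 − (-354) = -41.9 m north and -304.5 − (-270) = -34.5 m east.
Residual distance = √((-41.9)² + (-34.5)²) = 54.3 m.

54 m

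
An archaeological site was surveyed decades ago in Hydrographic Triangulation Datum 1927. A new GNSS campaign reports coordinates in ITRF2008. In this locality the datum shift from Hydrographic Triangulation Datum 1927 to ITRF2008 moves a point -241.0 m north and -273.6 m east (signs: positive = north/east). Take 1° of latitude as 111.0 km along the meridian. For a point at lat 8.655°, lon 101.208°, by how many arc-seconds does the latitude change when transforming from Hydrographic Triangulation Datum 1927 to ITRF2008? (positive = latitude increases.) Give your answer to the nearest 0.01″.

1° of latitude = 111.0 km, so Δφ = -241.0 / 111000 = -0.0021712° = -7.816″.

Δφ = -7.82″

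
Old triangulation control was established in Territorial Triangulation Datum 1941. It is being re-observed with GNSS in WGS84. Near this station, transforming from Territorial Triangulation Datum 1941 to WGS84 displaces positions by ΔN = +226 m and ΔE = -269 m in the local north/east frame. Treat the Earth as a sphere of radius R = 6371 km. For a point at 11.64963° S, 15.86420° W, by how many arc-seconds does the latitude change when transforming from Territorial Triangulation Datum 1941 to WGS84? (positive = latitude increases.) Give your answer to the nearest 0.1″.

On a sphere of radius R, 1 rad of latitude = R, so Δφ = ΔN / R = 226.0 / 6371000 = 3.5473e-05 rad = 7.317″.

Δφ = 7.3″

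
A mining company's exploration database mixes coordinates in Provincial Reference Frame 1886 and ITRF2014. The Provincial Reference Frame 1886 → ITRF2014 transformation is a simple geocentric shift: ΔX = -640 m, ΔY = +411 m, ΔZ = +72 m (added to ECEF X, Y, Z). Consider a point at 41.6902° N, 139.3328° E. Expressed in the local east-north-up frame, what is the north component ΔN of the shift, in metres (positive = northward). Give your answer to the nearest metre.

ΔN = -447 m

The local north axis is (−sin φ cos λ, −sin φ sin λ, cos φ), giving ΔN = -322.871 − 178.137 + 53.766 = -447.24 m.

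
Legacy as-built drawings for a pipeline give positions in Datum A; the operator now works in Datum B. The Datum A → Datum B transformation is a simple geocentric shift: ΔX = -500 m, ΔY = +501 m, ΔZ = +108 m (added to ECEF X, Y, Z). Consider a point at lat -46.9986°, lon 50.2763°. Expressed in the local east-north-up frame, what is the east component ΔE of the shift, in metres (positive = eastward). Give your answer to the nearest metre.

The local east axis at (φ, λ) is (−sin λ, cos λ, 0), so ΔE = −sin(50.2763°)·(-500) + cos(50.2763°)·501 = 704.75 m.

ΔE = 705 m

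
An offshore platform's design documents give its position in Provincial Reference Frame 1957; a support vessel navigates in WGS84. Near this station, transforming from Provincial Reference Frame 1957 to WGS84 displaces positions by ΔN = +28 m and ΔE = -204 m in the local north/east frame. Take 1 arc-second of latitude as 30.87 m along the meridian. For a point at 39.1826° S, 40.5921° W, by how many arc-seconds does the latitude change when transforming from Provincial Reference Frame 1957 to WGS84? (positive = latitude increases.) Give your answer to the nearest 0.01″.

Δφ = 0.91″

1″ of latitude = 30.87 m, so Δφ = 28.0 / 30.87 = 0.907″.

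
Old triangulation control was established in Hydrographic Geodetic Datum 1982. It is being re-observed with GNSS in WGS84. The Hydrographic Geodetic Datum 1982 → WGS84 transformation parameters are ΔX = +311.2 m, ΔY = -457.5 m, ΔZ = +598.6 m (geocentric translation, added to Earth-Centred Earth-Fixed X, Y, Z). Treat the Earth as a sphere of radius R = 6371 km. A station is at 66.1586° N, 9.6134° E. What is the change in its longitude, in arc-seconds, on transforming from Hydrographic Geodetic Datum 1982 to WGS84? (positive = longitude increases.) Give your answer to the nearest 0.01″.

sin φ = 0.914668, cos φ = 0.404206, sin λ = 0.166999, cos λ = 0.985957.
East component: ΔE = −sin λ·ΔX + cos λ·ΔY = −(0.166999)(311.2) + (0.985957)(-457.5) = -503.05 m.
1° of latitude spans πR/180 = 111195 m; at latitude φ, 1° of longitude spans that × cos φ = 44945.7 m, so Δλ = -503.05 / 44945.7 × 3600 = -40.292″.

Δλ = -40.29″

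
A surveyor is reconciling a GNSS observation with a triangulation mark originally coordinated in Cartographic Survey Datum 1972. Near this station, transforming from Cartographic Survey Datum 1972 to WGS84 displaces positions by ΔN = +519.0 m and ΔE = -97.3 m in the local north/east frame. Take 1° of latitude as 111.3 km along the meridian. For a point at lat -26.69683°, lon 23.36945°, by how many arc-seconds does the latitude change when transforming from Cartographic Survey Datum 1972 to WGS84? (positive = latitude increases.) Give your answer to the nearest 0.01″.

1° of latitude = 111.3 km, so Δφ = 519.0 / 111300 = 0.0046631° = 16.787″.

Δφ = 16.79″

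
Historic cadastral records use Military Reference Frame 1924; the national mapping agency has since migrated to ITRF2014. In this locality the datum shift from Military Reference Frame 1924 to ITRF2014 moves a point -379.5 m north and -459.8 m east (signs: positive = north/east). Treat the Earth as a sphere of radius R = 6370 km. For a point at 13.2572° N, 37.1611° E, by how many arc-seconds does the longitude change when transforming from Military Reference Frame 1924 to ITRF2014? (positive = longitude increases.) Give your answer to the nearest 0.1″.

At latitude 13.2572°, cos φ = 0.973350.
One radian of longitude at latitude φ spans R cos φ, so Δλ = ΔE / (R cos φ) = -459.8 / (6370000 × 0.973350) = -7.4158e-05 rad = -15.296″.

Δλ = -15.3″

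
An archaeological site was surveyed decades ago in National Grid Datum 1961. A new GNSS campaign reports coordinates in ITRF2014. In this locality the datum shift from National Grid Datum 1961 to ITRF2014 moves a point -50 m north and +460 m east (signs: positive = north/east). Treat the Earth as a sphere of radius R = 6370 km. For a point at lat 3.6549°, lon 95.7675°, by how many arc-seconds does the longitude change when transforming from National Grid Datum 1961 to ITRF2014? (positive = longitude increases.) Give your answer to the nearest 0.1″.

At latitude 3.6549°, cos φ = 0.997966.
One radian of longitude at latitude φ spans R cos φ, so Δλ = ΔE / (R cos φ) = 460.0 / (6370000 × 0.997966) = 7.2361e-05 rad = 14.925″.

Δλ = 14.9″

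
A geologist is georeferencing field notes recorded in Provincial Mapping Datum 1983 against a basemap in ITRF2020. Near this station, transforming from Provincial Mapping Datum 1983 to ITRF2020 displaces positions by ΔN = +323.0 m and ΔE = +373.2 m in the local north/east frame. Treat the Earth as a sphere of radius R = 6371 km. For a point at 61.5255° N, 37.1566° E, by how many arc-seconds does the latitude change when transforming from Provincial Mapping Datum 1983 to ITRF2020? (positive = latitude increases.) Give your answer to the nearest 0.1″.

Δφ = 10.5″

On a sphere of radius R, 1 rad of latitude = R, so Δφ = ΔN / R = 323.0 / 6371000 = 5.0698e-05 rad = 10.457″.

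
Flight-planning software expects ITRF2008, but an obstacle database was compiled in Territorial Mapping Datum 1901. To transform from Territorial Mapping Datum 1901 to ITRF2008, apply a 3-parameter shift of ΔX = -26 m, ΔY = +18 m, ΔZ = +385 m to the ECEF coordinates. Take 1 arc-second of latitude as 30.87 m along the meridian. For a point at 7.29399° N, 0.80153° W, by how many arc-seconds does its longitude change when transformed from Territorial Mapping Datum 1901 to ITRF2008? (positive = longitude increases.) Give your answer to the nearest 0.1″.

Δλ = 0.6″

sin φ = 0.126961, cos φ = 0.991908, sin λ = -0.013989, cos λ = 0.999902.
East component: ΔE = −sin λ·ΔX + cos λ·ΔY = −(-0.013989)(-26) + (0.999902)(18) = 17.63 m.
1° of latitude spans 3600 × 30.87 = 111132 m; at latitude φ, 1° of longitude spans that × cos φ = 110232.7 m, so Δλ = 17.63 / 110232.7 × 3600 = 0.576″.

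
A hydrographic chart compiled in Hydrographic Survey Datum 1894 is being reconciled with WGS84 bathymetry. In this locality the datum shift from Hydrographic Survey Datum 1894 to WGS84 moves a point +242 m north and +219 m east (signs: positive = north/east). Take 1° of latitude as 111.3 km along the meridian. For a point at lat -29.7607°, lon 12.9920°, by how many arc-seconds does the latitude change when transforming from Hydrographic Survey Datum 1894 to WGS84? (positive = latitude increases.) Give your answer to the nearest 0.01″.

1° of latitude = 111.3 km, so Δφ = 242.0 / 111300 = 0.0021743° = 7.827″.

Δφ = 7.83″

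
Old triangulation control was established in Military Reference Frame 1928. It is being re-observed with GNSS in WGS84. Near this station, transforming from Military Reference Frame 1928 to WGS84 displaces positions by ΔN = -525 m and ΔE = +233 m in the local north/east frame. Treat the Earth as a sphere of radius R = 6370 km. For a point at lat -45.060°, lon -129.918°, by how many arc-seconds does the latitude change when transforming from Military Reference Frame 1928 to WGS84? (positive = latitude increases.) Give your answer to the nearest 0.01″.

Δφ = -17.00″

On a sphere of radius R, 1 rad of latitude = R, so Δφ = ΔN / R = -525.0 / 6370000 = -8.2418e-05 rad = -17.000″.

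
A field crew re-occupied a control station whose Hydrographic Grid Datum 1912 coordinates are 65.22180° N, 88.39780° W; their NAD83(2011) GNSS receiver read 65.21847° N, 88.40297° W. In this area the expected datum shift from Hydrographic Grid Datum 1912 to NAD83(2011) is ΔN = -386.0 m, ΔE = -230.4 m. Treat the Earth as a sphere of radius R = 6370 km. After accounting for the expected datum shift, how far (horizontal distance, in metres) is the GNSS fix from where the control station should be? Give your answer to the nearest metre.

19 m

Observed coordinate differences: Δφ = -0.00333°, Δλ = -0.00517°.
Converting to metres (1° lat = 111177 m, cos φ = 0.419107): observed ΔN = -370.2 m, observed ΔE = -240.9 m.
Subtracting the expected shift leaves a residual of -370.2 − (-386.0) = 15.8 m north and -240.9 − (-230.4) = -10.5 m east.
Residual distance = √(15.8² + (-10.5)²) = 19.0 m.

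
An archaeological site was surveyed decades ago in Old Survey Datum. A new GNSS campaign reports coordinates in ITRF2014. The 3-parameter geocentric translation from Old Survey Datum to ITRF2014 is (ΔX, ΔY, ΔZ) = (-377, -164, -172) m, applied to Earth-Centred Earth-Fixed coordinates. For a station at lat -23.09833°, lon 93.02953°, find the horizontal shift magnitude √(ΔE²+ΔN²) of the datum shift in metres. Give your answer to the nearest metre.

The local east axis at (φ, λ) is (−sin λ, cos λ, 0), so ΔE = −sin(93.02953°)·(-377) + cos(93.02953°)·(-164) = 385.14 m.
The local north axis is (−sin φ cos λ, −sin φ sin λ, cos φ), giving ΔN = 7.817 − 64.249 − 158.211 = -214.64 m.
Horizontal magnitude = √(ΔE² + ΔN²) = √(385.14² + (-214.64)²) = 440.91 m.

441 m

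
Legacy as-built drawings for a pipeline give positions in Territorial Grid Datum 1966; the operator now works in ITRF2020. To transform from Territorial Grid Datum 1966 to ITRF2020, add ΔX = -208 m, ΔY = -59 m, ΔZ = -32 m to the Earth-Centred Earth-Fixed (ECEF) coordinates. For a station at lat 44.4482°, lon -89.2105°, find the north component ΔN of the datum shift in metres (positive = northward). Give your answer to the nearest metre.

At φ = 44.4482°, λ = -89.2105°: sin φ = 0.700264, cos φ = 0.713884, sin λ = -0.999905, cos λ = 0.013779.
ΔN = −sin φ cos λ·ΔX − sin φ sin λ·ΔY + cos φ·ΔZ = −(0.700264)(0.013779)(-208) − (0.700264)(-0.999905)(-59) + (0.713884)(-32) = -62.15 m.

ΔN = -62 m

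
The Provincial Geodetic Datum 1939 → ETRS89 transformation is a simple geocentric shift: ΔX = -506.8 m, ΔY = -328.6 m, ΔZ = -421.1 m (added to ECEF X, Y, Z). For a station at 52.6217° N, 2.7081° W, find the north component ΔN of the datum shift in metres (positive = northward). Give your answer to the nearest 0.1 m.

The local north axis is (−sin φ cos λ, −sin φ sin λ, cos φ), giving ΔN = 402.276 − 12.337 − 255.639 = 134.30 m.

ΔN = 134.3 m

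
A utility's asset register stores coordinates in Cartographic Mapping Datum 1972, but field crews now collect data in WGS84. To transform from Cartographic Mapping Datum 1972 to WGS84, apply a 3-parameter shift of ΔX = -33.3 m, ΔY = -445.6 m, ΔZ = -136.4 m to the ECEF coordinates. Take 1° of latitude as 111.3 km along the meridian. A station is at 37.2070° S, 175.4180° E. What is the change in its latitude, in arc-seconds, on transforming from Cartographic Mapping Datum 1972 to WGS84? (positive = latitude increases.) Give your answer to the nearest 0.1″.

sin φ = -0.604696, cos φ = 0.796456, sin λ = 0.079886, cos λ = -0.996804.
North component: ΔN = −sin φ cos λ·ΔX − sin φ sin λ·ΔY + cos φ·ΔZ = −(-0.604696)(-0.996804)(-33.3) − (-0.604696)(0.079886)(-445.6) + (0.796456)(-136.4) = -110.09 m.
1° of latitude spans 111300 m, so Δφ = -110.09 / 111300 × 3600 = -3.561″.

Δφ = -3.6″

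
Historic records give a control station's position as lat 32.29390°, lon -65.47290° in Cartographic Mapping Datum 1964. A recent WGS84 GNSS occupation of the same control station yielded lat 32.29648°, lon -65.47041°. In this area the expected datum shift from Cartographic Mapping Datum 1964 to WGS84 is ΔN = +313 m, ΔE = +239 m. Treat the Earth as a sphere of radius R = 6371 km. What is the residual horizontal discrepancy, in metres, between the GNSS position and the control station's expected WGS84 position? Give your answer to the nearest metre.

27 m

Observed coordinate differences: Δφ = +0.00258°, Δλ = +0.00249°.
Converting to metres (1° lat = 111195 m, cos φ = 0.845319): observed ΔN = 286.9 m, observed ΔE = 234.0 m.
Subtracting the expected shift leaves a residual of 286.9 − (313) = -26.1 m north and 234.0 − (239) = -5.0 m east.
Residual distance = √((-26.1)² + (-5.0)²) = 26.6 m.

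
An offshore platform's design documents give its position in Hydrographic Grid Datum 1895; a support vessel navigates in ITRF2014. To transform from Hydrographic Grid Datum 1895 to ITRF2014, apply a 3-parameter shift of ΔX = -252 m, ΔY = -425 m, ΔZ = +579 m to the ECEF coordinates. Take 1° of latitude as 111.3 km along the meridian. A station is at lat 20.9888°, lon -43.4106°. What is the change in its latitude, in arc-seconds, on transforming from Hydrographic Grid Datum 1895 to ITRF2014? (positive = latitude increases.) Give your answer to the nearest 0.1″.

Δφ = 16.2″

sin φ = 0.358185, cos φ = 0.933650, sin λ = -0.687222, cos λ = 0.726448.
North component: ΔN = −sin φ cos λ·ΔX − sin φ sin λ·ΔY + cos φ·ΔZ = −(0.358185)(0.726448)(-252) − (0.358185)(-0.687222)(-425) + (0.933650)(579) = 501.54 m.
1° of latitude spans 111300 m, so Δφ = 501.54 / 111300 × 3600 = 16.222″.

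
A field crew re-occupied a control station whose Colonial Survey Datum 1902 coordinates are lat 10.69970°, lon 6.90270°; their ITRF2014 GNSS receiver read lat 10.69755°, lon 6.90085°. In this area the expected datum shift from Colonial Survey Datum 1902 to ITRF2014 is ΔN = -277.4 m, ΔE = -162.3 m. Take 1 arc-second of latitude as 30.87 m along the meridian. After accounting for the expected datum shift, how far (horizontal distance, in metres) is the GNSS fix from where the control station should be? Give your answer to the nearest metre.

Observed coordinate differences: Δφ = -0.00215°, Δλ = -0.00185°.
Converting to metres (1° lat = 111132 m, cos φ = 0.982614): observed ΔN = -238.9 m, observed ΔE = -202.0 m.
Subtracting the expected shift leaves a residual of -238.9 − (-277.4) = 38.5 m north and -202.0 − (-162.3) = -39.7 m east.
Residual distance = √(38.5² + (-39.7)²) = 55.3 m.

55 m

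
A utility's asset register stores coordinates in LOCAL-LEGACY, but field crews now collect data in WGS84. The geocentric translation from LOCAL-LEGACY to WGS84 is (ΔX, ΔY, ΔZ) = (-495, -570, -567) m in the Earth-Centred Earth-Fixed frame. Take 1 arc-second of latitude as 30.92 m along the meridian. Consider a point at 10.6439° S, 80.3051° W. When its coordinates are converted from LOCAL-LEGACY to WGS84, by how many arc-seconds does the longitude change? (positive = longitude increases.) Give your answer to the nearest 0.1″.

sin φ = -0.184704, cos φ = 0.982794, sin λ = -0.985718, cos λ = 0.168402.
East component: ΔE = −sin λ·ΔX + cos λ·ΔY = −(-0.985718)(-495) + (0.168402)(-570) = -583.92 m.
1° of latitude spans 3600 × 30.92 = 111312 m; at latitude φ, 1° of longitude spans that × cos φ = 109396.8 m, so Δλ = -583.92 / 109396.8 × 3600 = -19.215″.

Δλ = -19.2″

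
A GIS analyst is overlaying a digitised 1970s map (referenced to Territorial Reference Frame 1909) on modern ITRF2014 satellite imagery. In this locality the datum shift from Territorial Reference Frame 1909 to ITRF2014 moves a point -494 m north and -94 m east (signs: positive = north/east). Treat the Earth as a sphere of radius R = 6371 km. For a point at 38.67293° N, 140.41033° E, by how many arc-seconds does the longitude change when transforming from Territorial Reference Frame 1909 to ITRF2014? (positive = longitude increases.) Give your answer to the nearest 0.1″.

At latitude 38.67293°, cos φ = 0.780726.
One radian of longitude at latitude φ spans R cos φ, so Δλ = ΔE / (R cos φ) = -94.0 / (6371000 × 0.780726) = -1.8898e-05 rad = -3.898″.

Δλ = -3.9″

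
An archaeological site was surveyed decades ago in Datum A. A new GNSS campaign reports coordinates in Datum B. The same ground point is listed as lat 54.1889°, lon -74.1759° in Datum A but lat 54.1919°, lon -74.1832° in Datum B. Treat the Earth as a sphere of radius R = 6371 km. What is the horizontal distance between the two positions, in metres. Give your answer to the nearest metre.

580 m

Δφ = 54.1919° − 54.1889° = +0.0030°; Δλ = -74.1832° − -74.1759° = -0.0073°.
1° along a meridian = πR/180 = 111195 m.
ΔN = Δφ × 111195 = 333.6 m; ΔE = Δλ × 111195 × cos(54.1889°) = -0.0073 × 111195 × 0.585115 = -475.0 m.
Distance = √(ΔE² + ΔN²) = √((-475.0)² + 333.6²) = 580.4 m.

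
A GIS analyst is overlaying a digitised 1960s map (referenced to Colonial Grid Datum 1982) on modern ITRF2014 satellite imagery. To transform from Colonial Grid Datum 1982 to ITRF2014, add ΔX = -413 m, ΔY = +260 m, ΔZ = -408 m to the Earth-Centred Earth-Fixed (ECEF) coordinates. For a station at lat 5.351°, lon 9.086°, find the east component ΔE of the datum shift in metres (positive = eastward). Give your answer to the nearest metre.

ΔE = 322 m

The local east axis at (φ, λ) is (−sin λ, cos λ, 0), so ΔE = −sin(9.086°)·(-413) + cos(9.086°)·260 = 321.96 m.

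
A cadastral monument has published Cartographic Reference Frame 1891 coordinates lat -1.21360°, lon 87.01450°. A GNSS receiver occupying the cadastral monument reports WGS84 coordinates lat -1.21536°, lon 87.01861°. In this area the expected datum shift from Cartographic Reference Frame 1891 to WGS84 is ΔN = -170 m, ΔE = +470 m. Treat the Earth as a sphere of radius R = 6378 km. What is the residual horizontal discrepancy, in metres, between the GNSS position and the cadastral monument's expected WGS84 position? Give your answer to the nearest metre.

Observed coordinate differences: Δφ = -0.00176°, Δλ = +0.00411°.
Converting to metres (1° lat = 111317 m, cos φ = 0.999776): observed ΔN = -195.9 m, observed ΔE = 457.4 m.
Subtracting the expected shift leaves a residual of -195.9 − (-170) = -25.9 m north and 457.4 − (470) = -12.6 m east.
Residual distance = √((-25.9)² + (-12.6)²) = 28.8 m.

29 m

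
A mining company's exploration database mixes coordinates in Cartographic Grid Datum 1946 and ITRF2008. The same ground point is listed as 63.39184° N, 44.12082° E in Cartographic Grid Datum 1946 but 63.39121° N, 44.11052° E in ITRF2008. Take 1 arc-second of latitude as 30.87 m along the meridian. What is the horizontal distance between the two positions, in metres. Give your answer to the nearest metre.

Δφ = 63.39121° − 63.39184° = -0.00063°; Δλ = 44.11052° − 44.12082° = -0.01030°.
1° of latitude = 3600 × 30.87 = 111132 m.
ΔN = Δφ × 111132 = -70.0 m; ΔE = Δλ × 111132 × cos(63.39184°) = -0.01030 × 111132 × 0.447886 = -512.7 m.
Distance = √(ΔE² + ΔN²) = √((-512.7)² + (-70.0)²) = 517.4 m.

517 m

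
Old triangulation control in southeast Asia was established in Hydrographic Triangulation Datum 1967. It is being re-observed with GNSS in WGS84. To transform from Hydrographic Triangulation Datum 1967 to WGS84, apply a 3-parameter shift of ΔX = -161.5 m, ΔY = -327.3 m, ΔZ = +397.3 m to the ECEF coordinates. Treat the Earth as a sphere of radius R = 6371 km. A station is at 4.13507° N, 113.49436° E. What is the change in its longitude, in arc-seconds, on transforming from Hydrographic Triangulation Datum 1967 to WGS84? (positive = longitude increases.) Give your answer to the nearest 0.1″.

sin φ = 0.072108, cos φ = 0.997397, sin λ = 0.917099, cos λ = -0.398659.
East component: ΔE = −sin λ·ΔX + cos λ·ΔY = −(0.917099)(-161.5) + (-0.398659)(-327.3) = 278.59 m.
1° of latitude spans πR/180 = 111195 m; at latitude φ, 1° of longitude spans that × cos φ = 110905.5 m, so Δλ = 278.59 / 110905.5 × 3600 = 9.043″.

Δλ = 9.0″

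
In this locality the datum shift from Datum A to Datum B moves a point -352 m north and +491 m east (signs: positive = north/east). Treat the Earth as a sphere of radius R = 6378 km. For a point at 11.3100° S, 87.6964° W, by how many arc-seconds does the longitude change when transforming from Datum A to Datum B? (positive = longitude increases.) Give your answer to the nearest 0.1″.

Δλ = 16.2″

At latitude -11.3100°, cos φ = 0.980580.
One radian of longitude at latitude φ spans R cos φ, so Δλ = ΔE / (R cos φ) = 491.0 / (6378000 × 0.980580) = 7.8508e-05 rad = 16.193″.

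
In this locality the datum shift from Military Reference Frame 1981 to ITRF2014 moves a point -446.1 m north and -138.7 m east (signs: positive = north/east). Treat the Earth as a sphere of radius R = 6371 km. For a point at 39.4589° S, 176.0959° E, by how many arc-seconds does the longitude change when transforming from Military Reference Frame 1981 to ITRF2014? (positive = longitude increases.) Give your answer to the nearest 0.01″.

Δλ = -5.82″

At latitude -39.4589°, cos φ = 0.772081.
One radian of longitude at latitude φ spans R cos φ, so Δλ = ΔE / (R cos φ) = -138.7 / (6371000 × 0.772081) = -2.8197e-05 rad = -5.816″.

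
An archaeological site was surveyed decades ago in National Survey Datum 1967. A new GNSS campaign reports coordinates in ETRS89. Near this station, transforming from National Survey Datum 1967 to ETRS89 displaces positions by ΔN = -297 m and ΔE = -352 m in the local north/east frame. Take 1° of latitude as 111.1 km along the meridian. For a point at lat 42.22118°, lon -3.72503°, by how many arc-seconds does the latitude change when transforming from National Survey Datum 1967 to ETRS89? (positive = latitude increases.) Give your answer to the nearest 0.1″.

Δφ = -9.6″

1° of latitude = 111.1 km, so Δφ = -297.0 / 111100 = -0.0026733° = -9.624″.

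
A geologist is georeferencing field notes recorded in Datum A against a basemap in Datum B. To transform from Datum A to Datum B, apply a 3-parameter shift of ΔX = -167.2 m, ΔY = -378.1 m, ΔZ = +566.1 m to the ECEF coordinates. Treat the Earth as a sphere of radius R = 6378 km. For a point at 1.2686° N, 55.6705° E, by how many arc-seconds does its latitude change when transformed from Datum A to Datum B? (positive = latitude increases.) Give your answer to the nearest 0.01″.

Δφ = 18.59″

sin φ = 0.022139, cos φ = 0.999755, sin λ = 0.825808, cos λ = 0.563951.
North component: ΔN = −sin φ cos λ·ΔX − sin φ sin λ·ΔY + cos φ·ΔZ = −(0.022139)(0.563951)(-167.2) − (0.022139)(0.825808)(-378.1) + (0.999755)(566.1) = 574.96 m.
1° of latitude spans πR/180 = 111317 m, so Δφ = 574.96 / 111317 × 3600 = 18.594″.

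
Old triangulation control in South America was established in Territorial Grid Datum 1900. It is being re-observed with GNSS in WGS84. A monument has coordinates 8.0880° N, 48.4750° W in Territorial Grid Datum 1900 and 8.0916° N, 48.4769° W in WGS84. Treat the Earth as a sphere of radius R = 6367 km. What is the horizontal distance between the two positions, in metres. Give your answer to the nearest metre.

Δφ = 8.0916° − 8.0880° = +0.0036°; Δλ = -48.4769° − -48.4750° = -0.0019°.
1° along a meridian = πR/180 = 111125 m.
ΔN = Δφ × 111125 = 400.1 m; ΔE = Δλ × 111125 × cos(8.0880°) = -0.0019 × 111125 × 0.990053 = -209.0 m.
Distance = √(ΔE² + ΔN²) = √((-209.0)² + 400.1²) = 451.4 m.

451 m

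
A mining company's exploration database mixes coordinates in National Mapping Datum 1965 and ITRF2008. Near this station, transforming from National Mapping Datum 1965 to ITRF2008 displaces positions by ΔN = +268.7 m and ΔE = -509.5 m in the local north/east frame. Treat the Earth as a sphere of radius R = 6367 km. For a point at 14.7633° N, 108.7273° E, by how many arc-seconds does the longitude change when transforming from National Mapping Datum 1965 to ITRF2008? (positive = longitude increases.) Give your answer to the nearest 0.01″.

At latitude 14.7633°, cos φ = 0.966987.
One radian of longitude at latitude φ spans R cos φ, so Δλ = ΔE / (R cos φ) = -509.5 / (6367000 × 0.966987) = -8.2754e-05 rad = -17.069″.

Δλ = -17.07″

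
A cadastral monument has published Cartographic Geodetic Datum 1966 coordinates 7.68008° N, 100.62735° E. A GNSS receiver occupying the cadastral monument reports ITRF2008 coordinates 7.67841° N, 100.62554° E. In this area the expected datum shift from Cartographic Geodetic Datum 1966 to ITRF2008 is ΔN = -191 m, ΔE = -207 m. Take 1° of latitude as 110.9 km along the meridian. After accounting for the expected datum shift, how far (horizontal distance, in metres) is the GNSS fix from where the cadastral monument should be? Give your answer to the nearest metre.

10 m

Observed coordinate differences: Δφ = -0.00167°, Δλ = -0.00181°.
Converting to metres (1° lat = 110900 m, cos φ = 0.991030): observed ΔN = -185.2 m, observed ΔE = -198.9 m.
Subtracting the expected shift leaves a residual of -185.2 − (-191) = 5.8 m north and -198.9 − (-207) = 8.1 m east.
Residual distance = √(5.8² + 8.1²) = 9.9 m.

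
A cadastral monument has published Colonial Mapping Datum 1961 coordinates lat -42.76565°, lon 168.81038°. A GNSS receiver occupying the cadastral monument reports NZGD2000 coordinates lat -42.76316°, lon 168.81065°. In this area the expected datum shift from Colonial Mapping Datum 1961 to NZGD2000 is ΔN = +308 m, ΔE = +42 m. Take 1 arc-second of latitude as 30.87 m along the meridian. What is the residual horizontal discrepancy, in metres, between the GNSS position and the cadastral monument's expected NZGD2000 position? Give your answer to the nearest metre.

37 m

Observed coordinate differences: Δφ = +0.00249°, Δλ = +0.00027°.
Converting to metres (1° lat = 111132 m, cos φ = 0.734137): observed ΔN = 276.7 m, observed ΔE = 22.0 m.
Subtracting the expected shift leaves a residual of 276.7 − (308) = -31.3 m north and 22.0 − (42) = -20.0 m east.
Residual distance = √((-31.3)² + (-20.0)²) = 37.1 m.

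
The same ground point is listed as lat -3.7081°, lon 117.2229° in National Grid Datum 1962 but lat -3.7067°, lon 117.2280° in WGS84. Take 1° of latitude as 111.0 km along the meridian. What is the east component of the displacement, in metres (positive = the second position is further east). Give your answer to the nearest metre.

Δφ = -3.7067° − -3.7081° = +0.0014°; Δλ = 117.2280° − 117.2229° = +0.0051°.
ΔN = Δφ × 111000 = 155.4 m; ΔE = Δλ × 111000 × cos(-3.7081°) = +0.0051 × 111000 × 0.997906 = 564.9 m.

ΔE = 565 m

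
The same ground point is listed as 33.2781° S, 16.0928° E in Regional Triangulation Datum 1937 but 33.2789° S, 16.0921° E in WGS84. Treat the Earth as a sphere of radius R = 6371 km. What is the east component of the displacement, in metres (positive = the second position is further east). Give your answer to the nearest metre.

Δφ = -33.2789° − -33.2781° = -0.0008°; Δλ = 16.0921° − 16.0928° = -0.0007°.
1° along a meridian = πR/180 = 111195 m.
ΔN = Δφ × 111195 = -89.0 m; ΔE = Δλ × 111195 × cos(-33.2781°) = -0.0007 × 111195 × 0.836017 = -65.1 m.

ΔE = -65 m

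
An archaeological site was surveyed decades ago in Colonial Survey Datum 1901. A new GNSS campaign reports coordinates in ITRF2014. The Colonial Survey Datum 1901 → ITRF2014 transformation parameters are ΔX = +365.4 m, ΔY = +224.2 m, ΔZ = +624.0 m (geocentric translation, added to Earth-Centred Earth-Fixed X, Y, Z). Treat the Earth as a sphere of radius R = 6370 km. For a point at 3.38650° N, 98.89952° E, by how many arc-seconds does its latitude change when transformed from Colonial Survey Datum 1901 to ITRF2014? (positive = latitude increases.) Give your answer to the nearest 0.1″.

Δφ = 19.9″

sin φ = 0.059071, cos φ = 0.998254, sin λ = 0.987961, cos λ = -0.154702.
North component: ΔN = −sin φ cos λ·ΔX − sin φ sin λ·ΔY + cos φ·ΔZ = −(0.059071)(-0.154702)(365.4) − (0.059071)(0.987961)(224.2) + (0.998254)(624.0) = 613.17 m.
1° of latitude spans πR/180 = 111177 m, so Δφ = 613.17 / 111177 × 3600 = 19.855″.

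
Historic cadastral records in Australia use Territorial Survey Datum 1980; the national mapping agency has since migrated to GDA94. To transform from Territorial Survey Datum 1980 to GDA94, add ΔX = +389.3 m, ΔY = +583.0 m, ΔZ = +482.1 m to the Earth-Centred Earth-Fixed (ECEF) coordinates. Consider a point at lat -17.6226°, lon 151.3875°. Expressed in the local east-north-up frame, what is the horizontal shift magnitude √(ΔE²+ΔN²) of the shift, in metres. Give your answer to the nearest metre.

826 m

At φ = -17.6226°, λ = 151.3875°: sin φ = -0.302746, cos φ = 0.953071, sin λ = 0.478883, cos λ = -0.877879.
ΔE = −sin λ·ΔX + cos λ·ΔY = −(0.478883)·(389.3) + (-0.877879)·(583.0) = -698.23 m.
ΔN = −sin φ cos λ·ΔX − sin φ sin λ·ΔY + cos φ·ΔZ = −(-0.302746)(-0.877879)(389.3) − (-0.302746)(0.478883)(583.0) + (0.953071)(482.1) = 440.53 m.
Horizontal magnitude = √(ΔE² + ΔN²) = √((-698.23)² + 440.53²) = 825.59 m.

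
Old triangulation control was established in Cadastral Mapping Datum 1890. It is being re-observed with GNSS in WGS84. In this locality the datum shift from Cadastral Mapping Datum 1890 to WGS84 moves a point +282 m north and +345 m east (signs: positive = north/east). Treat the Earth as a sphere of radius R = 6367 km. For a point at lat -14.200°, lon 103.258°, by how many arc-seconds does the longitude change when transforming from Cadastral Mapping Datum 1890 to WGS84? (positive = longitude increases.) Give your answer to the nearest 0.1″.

Δλ = 11.5″

At latitude -14.200°, cos φ = 0.969445.
One radian of longitude at latitude φ spans R cos φ, so Δλ = ΔE / (R cos φ) = 345.0 / (6367000 × 0.969445) = 5.5893e-05 rad = 11.529″.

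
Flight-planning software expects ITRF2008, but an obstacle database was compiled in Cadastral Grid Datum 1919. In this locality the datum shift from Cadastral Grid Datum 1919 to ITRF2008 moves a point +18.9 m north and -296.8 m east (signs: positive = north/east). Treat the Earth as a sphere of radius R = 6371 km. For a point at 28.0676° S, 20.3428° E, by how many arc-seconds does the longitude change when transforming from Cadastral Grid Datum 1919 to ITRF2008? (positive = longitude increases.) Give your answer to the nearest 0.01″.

Δλ = -10.89″

At latitude -28.0676°, cos φ = 0.882393.
One radian of longitude at latitude φ spans R cos φ, so Δλ = ΔE / (R cos φ) = -296.8 / (6371000 × 0.882393) = -5.2795e-05 rad = -10.890″.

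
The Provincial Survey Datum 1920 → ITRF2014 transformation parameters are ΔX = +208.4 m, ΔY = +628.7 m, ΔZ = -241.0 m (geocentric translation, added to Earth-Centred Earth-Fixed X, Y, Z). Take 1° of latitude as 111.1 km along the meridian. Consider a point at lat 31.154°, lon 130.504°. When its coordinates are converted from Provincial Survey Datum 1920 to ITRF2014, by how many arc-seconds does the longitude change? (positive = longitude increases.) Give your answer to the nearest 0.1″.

Δλ = -21.5″

sin φ = 0.517340, cos φ = 0.855780, sin λ = 0.760361, cos λ = -0.649501.
East component: ΔE = −sin λ·ΔX + cos λ·ΔY = −(0.760361)(208.4) + (-0.649501)(628.7) = -566.80 m.
1° of latitude spans 111100 m; at latitude φ, 1° of longitude spans that × cos φ = 95077.1 m, so Δλ = -566.80 / 95077.1 × 3600 = -21.461″.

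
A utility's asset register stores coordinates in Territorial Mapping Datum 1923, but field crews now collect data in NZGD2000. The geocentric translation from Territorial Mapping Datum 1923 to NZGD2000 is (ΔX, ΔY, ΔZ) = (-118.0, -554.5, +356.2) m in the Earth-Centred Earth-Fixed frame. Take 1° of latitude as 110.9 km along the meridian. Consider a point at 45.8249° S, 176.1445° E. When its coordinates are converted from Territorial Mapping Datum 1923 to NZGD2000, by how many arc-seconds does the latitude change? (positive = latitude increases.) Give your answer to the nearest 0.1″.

Δφ = 9.9″

sin φ = -0.717214, cos φ = 0.696853, sin λ = 0.067240, cos λ = -0.997737.
North component: ΔN = −sin φ cos λ·ΔX − sin φ sin λ·ΔY + cos φ·ΔZ = −(-0.717214)(-0.997737)(-118.0) − (-0.717214)(0.067240)(-554.5) + (0.696853)(356.2) = 305.92 m.
1° of latitude spans 110900 m, so Δφ = 305.92 / 110900 × 3600 = 9.931″.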